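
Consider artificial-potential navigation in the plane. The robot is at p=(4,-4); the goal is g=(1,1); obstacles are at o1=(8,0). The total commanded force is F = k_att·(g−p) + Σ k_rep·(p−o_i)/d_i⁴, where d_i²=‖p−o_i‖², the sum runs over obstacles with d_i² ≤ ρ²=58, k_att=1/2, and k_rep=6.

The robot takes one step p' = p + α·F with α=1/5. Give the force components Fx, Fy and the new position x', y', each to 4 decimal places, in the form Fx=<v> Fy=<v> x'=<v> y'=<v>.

F_att = 1/2·(g−p) = 1/2·(-3,5) = (-1.5000,2.5000)
o1: d²=32 ≤ ρ²=58; F_rep = 6·(-4,-4)/32² = (-0.0234,-0.0234)
F = F_att + ΣF_rep = (-1.5234,2.4766)
p' = p + 1/5·F = (3.6953,-3.5047)

Fx=-1.5234 Fy=2.4766 x'=3.6953 y'=-3.5047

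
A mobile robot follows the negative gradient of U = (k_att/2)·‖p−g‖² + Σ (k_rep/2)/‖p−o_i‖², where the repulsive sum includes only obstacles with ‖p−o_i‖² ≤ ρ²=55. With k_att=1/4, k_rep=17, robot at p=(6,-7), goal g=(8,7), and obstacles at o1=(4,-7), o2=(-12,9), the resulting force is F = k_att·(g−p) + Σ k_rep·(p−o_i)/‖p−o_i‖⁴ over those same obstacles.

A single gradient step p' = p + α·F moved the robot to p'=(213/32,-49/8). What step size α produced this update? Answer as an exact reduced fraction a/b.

F_att = 1/4·(g−p) = 1/4·(2,14) = (0.5000,3.5000)
o1: d²=4 ≤ ρ²=55; F_rep = 17·(2,0)/4² = (2.1250,0.0000)
o2: d²=580 > ρ²=55 → inactive
F = F_att + ΣF_rep = (2.6250,3.5000)
Δp = p'−p = (0.6562,0.8750); α = Δx/Fx = (21/32) / (21/8) = 1/4
check: Δy/Fy = (7/8) / (7/2) = 1/4 ✓

α = 1/4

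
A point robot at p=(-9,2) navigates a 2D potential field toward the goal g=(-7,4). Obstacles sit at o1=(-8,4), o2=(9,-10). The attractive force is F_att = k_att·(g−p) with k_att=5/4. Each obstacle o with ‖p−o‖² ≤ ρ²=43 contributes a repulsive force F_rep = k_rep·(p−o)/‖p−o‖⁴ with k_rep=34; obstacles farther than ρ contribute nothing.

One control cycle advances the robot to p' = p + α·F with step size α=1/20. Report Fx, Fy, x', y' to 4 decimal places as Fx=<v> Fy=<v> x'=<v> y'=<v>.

Fx=1.1400 Fy=-0.2200 x'=-8.9430 y'=1.9890

F_att = 5/4·(g−p) = 5/4·(2,2) = (2.5000,2.5000)
o1: d²=5 ≤ ρ²=43; F_rep = 34·(-1,-2)/5² = (-1.3600,-2.7200)
o2: d²=468 > ρ²=43 → inactive
F = F_att + ΣF_rep = (1.1400,-0.2200)
p' = p + 1/20·F = (-8.9430,1.9890)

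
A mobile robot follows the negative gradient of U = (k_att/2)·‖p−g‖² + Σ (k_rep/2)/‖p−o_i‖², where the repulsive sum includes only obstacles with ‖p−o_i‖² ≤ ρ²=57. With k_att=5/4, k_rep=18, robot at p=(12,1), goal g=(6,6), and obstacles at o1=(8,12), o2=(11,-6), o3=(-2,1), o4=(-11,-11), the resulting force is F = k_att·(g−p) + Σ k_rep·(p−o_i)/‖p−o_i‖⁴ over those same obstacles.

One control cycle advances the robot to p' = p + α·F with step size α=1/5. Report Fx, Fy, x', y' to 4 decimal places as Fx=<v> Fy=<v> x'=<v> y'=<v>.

Fx=-7.4928 Fy=6.3004 x'=10.5014 y'=2.2601

F_att = 5/4·(g−p) = 5/4·(-6,5) = (-7.5000,6.2500)
o1: d²=137 > ρ²=57 → inactive
o2: d²=50 ≤ ρ²=57; F_rep = 18·(1,7)/50² = (0.0072,0.0504)
o3: d²=196 > ρ²=57 → inactive
o4: d²=673 > ρ²=57 → inactive
F = F_att + ΣF_rep = (-7.4928,6.3004)
p' = p + 1/5·F = (10.5014,2.2601)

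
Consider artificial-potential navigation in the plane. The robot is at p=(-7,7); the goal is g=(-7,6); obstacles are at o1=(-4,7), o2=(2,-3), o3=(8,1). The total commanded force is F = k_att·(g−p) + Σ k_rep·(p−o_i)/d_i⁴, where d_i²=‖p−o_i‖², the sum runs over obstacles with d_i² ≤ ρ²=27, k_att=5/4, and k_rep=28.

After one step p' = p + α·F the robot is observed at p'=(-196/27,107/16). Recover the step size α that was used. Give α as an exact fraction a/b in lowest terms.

F_att = 5/4·(g−p) = 5/4·(0,-1) = (0.0000,-1.2500)
o1: d²=9 ≤ ρ²=27; F_rep = 28·(-3,0)/9² = (-1.0370,0.0000)
o2: d²=181 > ρ²=27 → inactive
o3: d²=261 > ρ²=27 → inactive
F = F_att + ΣF_rep = (-1.0370,-1.2500)
Δp = p'−p = (-0.2593,-0.3125); α = Δx/Fx = (-7/27) / (-28/27) = 1/4
check: Δy/Fy = (-5/16) / (-5/4) = 1/4 ✓

α = 1/4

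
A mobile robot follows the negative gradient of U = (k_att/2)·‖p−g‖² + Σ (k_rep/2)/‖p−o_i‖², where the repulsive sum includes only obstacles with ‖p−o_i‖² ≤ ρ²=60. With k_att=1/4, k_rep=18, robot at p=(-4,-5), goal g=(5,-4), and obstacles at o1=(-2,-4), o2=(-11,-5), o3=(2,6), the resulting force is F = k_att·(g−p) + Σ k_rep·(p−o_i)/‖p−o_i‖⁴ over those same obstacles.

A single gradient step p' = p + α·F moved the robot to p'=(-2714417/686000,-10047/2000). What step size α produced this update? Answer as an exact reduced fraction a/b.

α = 1/20

F_att = 1/4·(g−p) = 1/4·(9,1) = (2.2500,0.2500)
o1: d²=5 ≤ ρ²=60; F_rep = 18·(-2,-1)/5² = (-1.4400,-0.7200)
o2: d²=49 ≤ ρ²=60; F_rep = 18·(7,0)/49² = (0.0525,0.0000)
o3: d²=157 > ρ²=60 → inactive
F = F_att + ΣF_rep = (0.8625,-0.4700)
Δp = p'−p = (0.0431,-0.0235); α = Δx/Fx = (29583/686000) / (29583/34300) = 1/20
check: Δy/Fy = (-47/2000) / (-47/100) = 1/20 ✓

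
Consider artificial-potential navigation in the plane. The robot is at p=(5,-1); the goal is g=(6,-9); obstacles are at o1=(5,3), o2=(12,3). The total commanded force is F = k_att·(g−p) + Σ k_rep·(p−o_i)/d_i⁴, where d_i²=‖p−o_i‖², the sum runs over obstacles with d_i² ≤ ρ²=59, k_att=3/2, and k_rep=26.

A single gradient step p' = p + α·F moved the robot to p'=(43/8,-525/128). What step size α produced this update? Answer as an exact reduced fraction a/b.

α = 1/4

F_att = 3/2·(g−p) = 3/2·(1,-8) = (1.5000,-12.0000)
o1: d²=16 ≤ ρ²=59; F_rep = 26·(0,-4)/16² = (0.0000,-0.4062)
o2: d²=65 > ρ²=59 → inactive
F = F_att + ΣF_rep = (1.5000,-12.4062)
Δp = p'−p = (0.3750,-3.1016); α = Δx/Fx = (3/8) / (3/2) = 1/4
check: Δy/Fy = (-397/128) / (-397/32) = 1/4 ✓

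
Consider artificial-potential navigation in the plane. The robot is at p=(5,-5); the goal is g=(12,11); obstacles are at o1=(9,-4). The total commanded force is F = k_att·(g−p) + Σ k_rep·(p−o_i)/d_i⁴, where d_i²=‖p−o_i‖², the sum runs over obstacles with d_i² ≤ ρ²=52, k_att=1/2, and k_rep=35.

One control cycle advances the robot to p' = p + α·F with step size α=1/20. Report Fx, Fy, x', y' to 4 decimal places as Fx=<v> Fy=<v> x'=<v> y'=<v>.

F_att = 1/2·(g−p) = 1/2·(7,16) = (3.5000,8.0000)
o1: d²=17 ≤ ρ²=52; F_rep = 35·(-4,-1)/17² = (-0.4844,-0.1211)
F = F_att + ΣF_rep = (3.0156,7.8789)
p' = p + 1/20·F = (5.1508,-4.6061)

Fx=3.0156 Fy=7.8789 x'=5.1508 y'=-4.6061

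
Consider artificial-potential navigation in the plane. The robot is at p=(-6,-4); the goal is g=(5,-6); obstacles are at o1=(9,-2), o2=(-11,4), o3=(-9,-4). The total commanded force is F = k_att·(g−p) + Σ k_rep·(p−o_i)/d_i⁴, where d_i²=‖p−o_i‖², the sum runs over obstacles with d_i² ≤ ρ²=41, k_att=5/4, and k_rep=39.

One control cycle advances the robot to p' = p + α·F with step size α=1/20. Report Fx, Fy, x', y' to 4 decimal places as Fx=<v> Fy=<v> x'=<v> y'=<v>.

F_att = 5/4·(g−p) = 5/4·(11,-2) = (13.7500,-2.5000)
o1: d²=229 > ρ²=41 → inactive
o2: d²=89 > ρ²=41 → inactive
o3: d²=9 ≤ ρ²=41; F_rep = 39·(3,0)/9² = (1.4444,0.0000)
F = F_att + ΣF_rep = (15.1944,-2.5000)
p' = p + 1/20·F = (-5.2403,-4.1250)

Fx=15.1944 Fy=-2.5000 x'=-5.2403 y'=-4.1250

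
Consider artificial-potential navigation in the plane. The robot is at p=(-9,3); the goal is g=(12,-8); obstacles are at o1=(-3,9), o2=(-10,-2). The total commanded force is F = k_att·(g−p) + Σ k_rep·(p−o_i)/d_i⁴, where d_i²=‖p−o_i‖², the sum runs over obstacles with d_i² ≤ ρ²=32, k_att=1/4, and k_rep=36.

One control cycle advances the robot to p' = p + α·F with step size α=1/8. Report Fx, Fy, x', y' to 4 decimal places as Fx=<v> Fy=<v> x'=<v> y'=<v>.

Fx=5.3033 Fy=-2.4837 x'=-8.3371 y'=2.6895

F_att = 1/4·(g−p) = 1/4·(21,-11) = (5.2500,-2.7500)
o1: d²=72 > ρ²=32 → inactive
o2: d²=26 ≤ ρ²=32; F_rep = 36·(1,5)/26² = (0.0533,0.2663)
F = F_att + ΣF_rep = (5.3033,-2.4837)
p' = p + 1/8·F = (-8.3371,2.6895)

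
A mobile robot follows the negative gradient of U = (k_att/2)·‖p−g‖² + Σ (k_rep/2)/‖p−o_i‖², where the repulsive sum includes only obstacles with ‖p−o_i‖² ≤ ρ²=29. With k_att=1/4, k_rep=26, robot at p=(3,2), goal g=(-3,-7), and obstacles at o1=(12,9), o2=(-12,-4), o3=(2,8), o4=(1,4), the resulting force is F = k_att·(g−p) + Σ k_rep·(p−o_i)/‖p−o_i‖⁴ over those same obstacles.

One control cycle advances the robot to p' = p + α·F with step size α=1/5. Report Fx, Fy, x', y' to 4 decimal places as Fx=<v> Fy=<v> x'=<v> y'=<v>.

Fx=-0.6875 Fy=-3.0625 x'=2.8625 y'=1.3875

F_att = 1/4·(g−p) = 1/4·(-6,-9) = (-1.5000,-2.2500)
o1: d²=130 > ρ²=29 → inactive
o2: d²=261 > ρ²=29 → inactive
o3: d²=37 > ρ²=29 → inactive
o4: d²=8 ≤ ρ²=29; F_rep = 26·(2,-2)/8² = (0.8125,-0.8125)
F = F_att + ΣF_rep = (-0.6875,-3.0625)
p' = p + 1/5·F = (2.8625,1.3875)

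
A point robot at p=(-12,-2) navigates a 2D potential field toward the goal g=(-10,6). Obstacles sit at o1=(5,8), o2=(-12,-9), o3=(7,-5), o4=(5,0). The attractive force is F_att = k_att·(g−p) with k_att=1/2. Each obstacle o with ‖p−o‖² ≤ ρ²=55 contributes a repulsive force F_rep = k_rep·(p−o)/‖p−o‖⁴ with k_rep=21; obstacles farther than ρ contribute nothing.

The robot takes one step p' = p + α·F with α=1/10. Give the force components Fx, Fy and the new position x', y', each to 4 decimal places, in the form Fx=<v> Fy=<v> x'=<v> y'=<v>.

F_att = 1/2·(g−p) = 1/2·(2,8) = (1.0000,4.0000)
o1: d²=389 > ρ²=55 → inactive
o2: d²=49 ≤ ρ²=55; F_rep = 21·(0,7)/49² = (0.0000,0.0612)
o3: d²=370 > ρ²=55 → inactive
o4: d²=293 > ρ²=55 → inactive
F = F_att + ΣF_rep = (1.0000,4.0612)
p' = p + 1/10·F = (-11.9000,-1.5939)

Fx=1.0000 Fy=4.0612 x'=-11.9000 y'=-1.5939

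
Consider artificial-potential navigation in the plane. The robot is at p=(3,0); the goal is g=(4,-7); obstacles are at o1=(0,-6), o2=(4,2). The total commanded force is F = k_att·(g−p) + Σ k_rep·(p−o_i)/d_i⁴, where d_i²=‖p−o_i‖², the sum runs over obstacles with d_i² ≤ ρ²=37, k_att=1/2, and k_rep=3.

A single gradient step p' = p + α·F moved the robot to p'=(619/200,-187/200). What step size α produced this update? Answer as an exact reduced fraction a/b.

α = 1/4

F_att = 1/2·(g−p) = 1/2·(1,-7) = (0.5000,-3.5000)
o1: d²=45 > ρ²=37 → inactive
o2: d²=5 ≤ ρ²=37; F_rep = 3·(-1,-2)/5² = (-0.1200,-0.2400)
F = F_att + ΣF_rep = (0.3800,-3.7400)
Δp = p'−p = (0.0950,-0.9350); α = Δx/Fx = (19/200) / (19/50) = 1/4
check: Δy/Fy = (-187/200) / (-187/50) = 1/4 ✓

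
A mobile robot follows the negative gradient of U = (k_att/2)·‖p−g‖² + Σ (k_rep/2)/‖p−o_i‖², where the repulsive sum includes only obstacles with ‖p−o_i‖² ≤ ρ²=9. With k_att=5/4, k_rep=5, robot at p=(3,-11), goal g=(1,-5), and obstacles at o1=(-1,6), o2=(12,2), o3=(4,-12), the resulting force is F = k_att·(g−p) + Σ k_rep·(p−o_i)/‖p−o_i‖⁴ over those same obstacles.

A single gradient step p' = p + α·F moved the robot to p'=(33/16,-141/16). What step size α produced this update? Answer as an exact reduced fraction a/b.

F_att = 5/4·(g−p) = 5/4·(-2,6) = (-2.5000,7.5000)
o1: d²=305 > ρ²=9 → inactive
o2: d²=250 > ρ²=9 → inactive
o3: d²=2 ≤ ρ²=9; F_rep = 5·(-1,1)/2² = (-1.2500,1.2500)
F = F_att + ΣF_rep = (-3.7500,8.7500)
Δp = p'−p = (-0.9375,2.1875); α = Δx/Fx = (-15/16) / (-15/4) = 1/4
check: Δy/Fy = (35/16) / (35/4) = 1/4 ✓

α = 1/4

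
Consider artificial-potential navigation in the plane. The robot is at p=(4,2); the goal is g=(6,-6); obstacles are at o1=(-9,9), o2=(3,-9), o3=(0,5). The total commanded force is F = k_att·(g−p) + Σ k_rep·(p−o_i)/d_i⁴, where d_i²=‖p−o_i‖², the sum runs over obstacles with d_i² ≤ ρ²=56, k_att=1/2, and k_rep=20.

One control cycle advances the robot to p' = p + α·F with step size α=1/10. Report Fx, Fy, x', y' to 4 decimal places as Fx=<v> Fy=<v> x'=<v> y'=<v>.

F_att = 1/2·(g−p) = 1/2·(2,-8) = (1.0000,-4.0000)
o1: d²=218 > ρ²=56 → inactive
o2: d²=122 > ρ²=56 → inactive
o3: d²=25 ≤ ρ²=56; F_rep = 20·(4,-3)/25² = (0.1280,-0.0960)
F = F_att + ΣF_rep = (1.1280,-4.0960)
p' = p + 1/10·F = (4.1128,1.5904)

Fx=1.1280 Fy=-4.0960 x'=4.1128 y'=1.5904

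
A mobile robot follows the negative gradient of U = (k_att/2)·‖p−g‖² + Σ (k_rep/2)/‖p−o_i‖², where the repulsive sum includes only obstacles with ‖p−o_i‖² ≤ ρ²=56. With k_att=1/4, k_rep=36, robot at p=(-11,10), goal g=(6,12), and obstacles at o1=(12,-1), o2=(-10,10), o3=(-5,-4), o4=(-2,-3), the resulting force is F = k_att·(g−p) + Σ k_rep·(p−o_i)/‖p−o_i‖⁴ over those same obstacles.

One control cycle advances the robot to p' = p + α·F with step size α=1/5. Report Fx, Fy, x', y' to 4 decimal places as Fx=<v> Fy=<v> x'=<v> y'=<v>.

F_att = 1/4·(g−p) = 1/4·(17,2) = (4.2500,0.5000)
o1: d²=650 > ρ²=56 → inactive
o2: d²=1 ≤ ρ²=56; F_rep = 36·(-1,0)/1² = (-36.0000,0.0000)
o3: d²=232 > ρ²=56 → inactive
o4: d²=250 > ρ²=56 → inactive
F = F_att + ΣF_rep = (-31.7500,0.5000)
p' = p + 1/5·F = (-17.3500,10.1000)

Fx=-31.7500 Fy=0.5000 x'=-17.3500 y'=10.1000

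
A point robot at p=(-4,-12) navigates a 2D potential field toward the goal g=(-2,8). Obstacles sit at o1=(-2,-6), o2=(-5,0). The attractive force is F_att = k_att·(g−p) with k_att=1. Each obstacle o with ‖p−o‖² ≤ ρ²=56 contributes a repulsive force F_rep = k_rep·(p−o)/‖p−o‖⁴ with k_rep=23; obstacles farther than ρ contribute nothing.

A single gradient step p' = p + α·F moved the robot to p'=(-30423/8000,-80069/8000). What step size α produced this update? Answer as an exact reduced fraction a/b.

α = 1/10

F_att = 1·(g−p) = 1·(2,20) = (2.0000,20.0000)
o1: d²=40 ≤ ρ²=56; F_rep = 23·(-2,-6)/40² = (-0.0288,-0.0862)
o2: d²=145 > ρ²=56 → inactive
F = F_att + ΣF_rep = (1.9712,19.9138)
Δp = p'−p = (0.1971,1.9914); α = Δx/Fx = (1577/8000) / (1577/800) = 1/10
check: Δy/Fy = (15931/8000) / (15931/800) = 1/10 ✓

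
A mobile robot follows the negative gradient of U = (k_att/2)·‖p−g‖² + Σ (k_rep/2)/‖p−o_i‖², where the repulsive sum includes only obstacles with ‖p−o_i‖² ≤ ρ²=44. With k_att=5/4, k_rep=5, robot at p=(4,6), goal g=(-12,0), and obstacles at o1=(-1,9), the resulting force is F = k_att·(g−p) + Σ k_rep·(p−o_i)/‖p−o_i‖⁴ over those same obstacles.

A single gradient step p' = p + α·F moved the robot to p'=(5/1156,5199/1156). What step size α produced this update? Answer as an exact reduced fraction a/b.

α = 1/5

F_att = 5/4·(g−p) = 5/4·(-16,-6) = (-20.0000,-7.5000)
o1: d²=34 ≤ ρ²=44; F_rep = 5·(5,-3)/34² = (0.0216,-0.0130)
F = F_att + ΣF_rep = (-19.9784,-7.5130)
Δp = p'−p = (-3.9957,-1.5026); α = Δx/Fx = (-4619/1156) / (-23095/1156) = 1/5
check: Δy/Fy = (-1737/1156) / (-8685/1156) = 1/5 ✓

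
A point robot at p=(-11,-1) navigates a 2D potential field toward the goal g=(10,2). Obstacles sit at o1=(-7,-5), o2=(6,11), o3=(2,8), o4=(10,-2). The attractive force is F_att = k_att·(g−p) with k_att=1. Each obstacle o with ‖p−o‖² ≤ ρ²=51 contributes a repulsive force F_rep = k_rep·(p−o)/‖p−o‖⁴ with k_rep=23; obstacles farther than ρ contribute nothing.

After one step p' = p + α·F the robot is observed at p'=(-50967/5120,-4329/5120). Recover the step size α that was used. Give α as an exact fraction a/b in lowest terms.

F_att = 1·(g−p) = 1·(21,3) = (21.0000,3.0000)
o1: d²=32 ≤ ρ²=51; F_rep = 23·(-4,4)/32² = (-0.0898,0.0898)
o2: d²=433 > ρ²=51 → inactive
o3: d²=250 > ρ²=51 → inactive
o4: d²=442 > ρ²=51 → inactive
F = F_att + ΣF_rep = (20.9102,3.0898)
Δp = p'−p = (1.0455,0.1545); α = Δx/Fx = (5353/5120) / (5353/256) = 1/20
check: Δy/Fy = (791/5120) / (791/256) = 1/20 ✓

α = 1/20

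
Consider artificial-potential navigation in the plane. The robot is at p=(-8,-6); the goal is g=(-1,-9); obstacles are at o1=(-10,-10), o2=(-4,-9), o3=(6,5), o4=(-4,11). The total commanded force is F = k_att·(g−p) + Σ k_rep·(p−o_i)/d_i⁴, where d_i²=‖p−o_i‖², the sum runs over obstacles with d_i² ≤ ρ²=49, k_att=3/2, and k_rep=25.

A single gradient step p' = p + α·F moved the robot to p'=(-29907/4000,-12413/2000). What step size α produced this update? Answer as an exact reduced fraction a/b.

α = 1/20

F_att = 3/2·(g−p) = 3/2·(7,-3) = (10.5000,-4.5000)
o1: d²=20 ≤ ρ²=49; F_rep = 25·(2,4)/20² = (0.1250,0.2500)
o2: d²=25 ≤ ρ²=49; F_rep = 25·(-4,3)/25² = (-0.1600,0.1200)
o3: d²=317 > ρ²=49 → inactive
o4: d²=305 > ρ²=49 → inactive
F = F_att + ΣF_rep = (10.4650,-4.1300)
Δp = p'−p = (0.5232,-0.2065); α = Δx/Fx = (2093/4000) / (2093/200) = 1/20
check: Δy/Fy = (-413/2000) / (-413/100) = 1/20 ✓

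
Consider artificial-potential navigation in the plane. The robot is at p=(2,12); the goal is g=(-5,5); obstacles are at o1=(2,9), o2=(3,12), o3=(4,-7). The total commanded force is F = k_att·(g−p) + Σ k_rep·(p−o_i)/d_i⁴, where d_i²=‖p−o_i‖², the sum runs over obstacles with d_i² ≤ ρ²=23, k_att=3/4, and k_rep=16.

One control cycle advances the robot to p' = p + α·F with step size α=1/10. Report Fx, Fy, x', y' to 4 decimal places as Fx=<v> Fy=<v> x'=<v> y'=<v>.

F_att = 3/4·(g−p) = 3/4·(-7,-7) = (-5.2500,-5.2500)
o1: d²=9 ≤ ρ²=23; F_rep = 16·(0,3)/9² = (0.0000,0.5926)
o2: d²=1 ≤ ρ²=23; F_rep = 16·(-1,0)/1² = (-16.0000,0.0000)
o3: d²=365 > ρ²=23 → inactive
F = F_att + ΣF_rep = (-21.2500,-4.6574)
p' = p + 1/10·F = (-0.1250,11.5343)

Fx=-21.2500 Fy=-4.6574 x'=-0.1250 y'=11.5343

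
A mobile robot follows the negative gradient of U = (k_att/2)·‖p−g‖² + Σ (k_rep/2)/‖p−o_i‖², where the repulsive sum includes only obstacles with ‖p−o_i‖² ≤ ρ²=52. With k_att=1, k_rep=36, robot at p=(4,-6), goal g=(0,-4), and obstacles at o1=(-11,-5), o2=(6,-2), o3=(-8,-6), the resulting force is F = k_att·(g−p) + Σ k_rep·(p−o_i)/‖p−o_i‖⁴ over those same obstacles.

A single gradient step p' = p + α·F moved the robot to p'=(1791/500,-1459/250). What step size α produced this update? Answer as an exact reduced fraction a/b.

F_att = 1·(g−p) = 1·(-4,2) = (-4.0000,2.0000)
o1: d²=226 > ρ²=52 → inactive
o2: d²=20 ≤ ρ²=52; F_rep = 36·(-2,-4)/20² = (-0.1800,-0.3600)
o3: d²=144 > ρ²=52 → inactive
F = F_att + ΣF_rep = (-4.1800,1.6400)
Δp = p'−p = (-0.4180,0.1640); α = Δx/Fx = (-209/500) / (-209/50) = 1/10
check: Δy/Fy = (41/250) / (41/25) = 1/10 ✓

α = 1/10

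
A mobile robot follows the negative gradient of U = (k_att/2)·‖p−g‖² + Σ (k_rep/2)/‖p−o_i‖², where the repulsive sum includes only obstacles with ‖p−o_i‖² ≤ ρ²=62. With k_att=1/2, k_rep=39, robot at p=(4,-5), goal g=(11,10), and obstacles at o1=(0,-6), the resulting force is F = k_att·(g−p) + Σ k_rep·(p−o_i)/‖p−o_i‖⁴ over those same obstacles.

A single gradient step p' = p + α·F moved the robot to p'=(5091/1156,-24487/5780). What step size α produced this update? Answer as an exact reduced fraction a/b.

α = 1/10

F_att = 1/2·(g−p) = 1/2·(7,15) = (3.5000,7.5000)
o1: d²=17 ≤ ρ²=62; F_rep = 39·(4,1)/17² = (0.5398,0.1349)
F = F_att + ΣF_rep = (4.0398,7.6349)
Δp = p'−p = (0.4040,0.7635); α = Δx/Fx = (467/1156) / (2335/578) = 1/10
check: Δy/Fy = (4413/5780) / (4413/578) = 1/10 ✓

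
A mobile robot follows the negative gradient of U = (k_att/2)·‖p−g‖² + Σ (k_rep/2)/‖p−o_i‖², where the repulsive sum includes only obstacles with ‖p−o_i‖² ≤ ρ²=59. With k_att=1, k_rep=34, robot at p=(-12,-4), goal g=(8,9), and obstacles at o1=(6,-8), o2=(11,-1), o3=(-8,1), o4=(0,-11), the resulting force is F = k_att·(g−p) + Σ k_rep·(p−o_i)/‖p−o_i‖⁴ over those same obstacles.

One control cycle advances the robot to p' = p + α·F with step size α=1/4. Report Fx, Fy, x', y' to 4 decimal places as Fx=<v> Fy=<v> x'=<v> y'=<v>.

F_att = 1·(g−p) = 1·(20,13) = (20.0000,13.0000)
o1: d²=340 > ρ²=59 → inactive
o2: d²=538 > ρ²=59 → inactive
o3: d²=41 ≤ ρ²=59; F_rep = 34·(-4,-5)/41² = (-0.0809,-0.1011)
o4: d²=193 > ρ²=59 → inactive
F = F_att + ΣF_rep = (19.9191,12.8989)
p' = p + 1/4·F = (-7.0202,-0.7753)

Fx=19.9191 Fy=12.8989 x'=-7.0202 y'=-0.7753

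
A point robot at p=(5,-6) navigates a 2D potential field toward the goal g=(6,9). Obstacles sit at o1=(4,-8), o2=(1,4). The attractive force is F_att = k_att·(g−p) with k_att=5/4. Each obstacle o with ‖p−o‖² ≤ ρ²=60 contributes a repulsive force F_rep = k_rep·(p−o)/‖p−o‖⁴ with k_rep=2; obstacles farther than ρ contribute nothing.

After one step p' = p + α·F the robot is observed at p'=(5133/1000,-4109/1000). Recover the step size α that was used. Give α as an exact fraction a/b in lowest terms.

F_att = 5/4·(g−p) = 5/4·(1,15) = (1.2500,18.7500)
o1: d²=5 ≤ ρ²=60; F_rep = 2·(1,2)/5² = (0.0800,0.1600)
o2: d²=116 > ρ²=60 → inactive
F = F_att + ΣF_rep = (1.3300,18.9100)
Δp = p'−p = (0.1330,1.8910); α = Δx/Fx = (133/1000) / (133/100) = 1/10
check: Δy/Fy = (1891/1000) / (1891/100) = 1/10 ✓

α = 1/10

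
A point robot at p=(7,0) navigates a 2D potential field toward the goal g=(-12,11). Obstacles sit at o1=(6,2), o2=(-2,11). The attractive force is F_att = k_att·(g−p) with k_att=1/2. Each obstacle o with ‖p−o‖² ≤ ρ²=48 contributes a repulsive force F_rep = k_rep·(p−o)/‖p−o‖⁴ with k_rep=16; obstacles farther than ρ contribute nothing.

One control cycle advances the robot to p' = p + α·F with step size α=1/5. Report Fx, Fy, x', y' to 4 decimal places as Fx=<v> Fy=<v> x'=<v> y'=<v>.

F_att = 1/2·(g−p) = 1/2·(-19,11) = (-9.5000,5.5000)
o1: d²=5 ≤ ρ²=48; F_rep = 16·(1,-2)/5² = (0.6400,-1.2800)
o2: d²=202 > ρ²=48 → inactive
F = F_att + ΣF_rep = (-8.8600,4.2200)
p' = p + 1/5·F = (5.2280,0.8440)

Fx=-8.8600 Fy=4.2200 x'=5.2280 y'=0.8440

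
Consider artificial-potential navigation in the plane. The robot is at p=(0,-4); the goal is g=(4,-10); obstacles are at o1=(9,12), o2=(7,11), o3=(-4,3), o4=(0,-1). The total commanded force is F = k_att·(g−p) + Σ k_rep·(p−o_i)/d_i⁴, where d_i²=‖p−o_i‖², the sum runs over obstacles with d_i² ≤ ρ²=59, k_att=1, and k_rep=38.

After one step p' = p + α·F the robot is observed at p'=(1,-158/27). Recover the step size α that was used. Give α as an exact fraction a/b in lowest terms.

F_att = 1·(g−p) = 1·(4,-6) = (4.0000,-6.0000)
o1: d²=337 > ρ²=59 → inactive
o2: d²=274 > ρ²=59 → inactive
o3: d²=65 > ρ²=59 → inactive
o4: d²=9 ≤ ρ²=59; F_rep = 38·(0,-3)/9² = (0.0000,-1.4074)
F = F_att + ΣF_rep = (4.0000,-7.4074)
Δp = p'−p = (1.0000,-1.8519); α = Δx/Fx = (1) / (4) = 1/4
check: Δy/Fy = (-50/27) / (-200/27) = 1/4 ✓

α = 1/4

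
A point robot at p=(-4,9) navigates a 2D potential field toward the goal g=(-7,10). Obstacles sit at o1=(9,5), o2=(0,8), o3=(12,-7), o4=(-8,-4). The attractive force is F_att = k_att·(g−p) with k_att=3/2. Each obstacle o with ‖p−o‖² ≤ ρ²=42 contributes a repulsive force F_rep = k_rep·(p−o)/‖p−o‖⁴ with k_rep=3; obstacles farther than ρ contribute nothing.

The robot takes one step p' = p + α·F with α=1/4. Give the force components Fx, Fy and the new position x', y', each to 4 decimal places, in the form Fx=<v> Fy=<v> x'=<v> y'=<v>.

Fx=-4.5415 Fy=1.5104 x'=-5.1354 y'=9.3776

F_att = 3/2·(g−p) = 3/2·(-3,1) = (-4.5000,1.5000)
o1: d²=185 > ρ²=42 → inactive
o2: d²=17 ≤ ρ²=42; F_rep = 3·(-4,1)/17² = (-0.0415,0.0104)
o3: d²=512 > ρ²=42 → inactive
o4: d²=185 > ρ²=42 → inactive
F = F_att + ΣF_rep = (-4.5415,1.5104)
p' = p + 1/4·F = (-5.1354,9.3776)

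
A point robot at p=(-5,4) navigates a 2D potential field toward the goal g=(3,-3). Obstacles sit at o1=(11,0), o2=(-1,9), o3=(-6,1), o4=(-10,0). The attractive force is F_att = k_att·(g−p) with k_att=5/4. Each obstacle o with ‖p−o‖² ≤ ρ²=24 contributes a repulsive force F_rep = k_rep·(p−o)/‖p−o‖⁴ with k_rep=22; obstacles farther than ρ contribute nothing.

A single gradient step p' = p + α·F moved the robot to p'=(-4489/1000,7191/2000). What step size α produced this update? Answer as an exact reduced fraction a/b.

F_att = 5/4·(g−p) = 5/4·(8,-7) = (10.0000,-8.7500)
o1: d²=272 > ρ²=24 → inactive
o2: d²=41 > ρ²=24 → inactive
o3: d²=10 ≤ ρ²=24; F_rep = 22·(1,3)/10² = (0.2200,0.6600)
o4: d²=41 > ρ²=24 → inactive
F = F_att + ΣF_rep = (10.2200,-8.0900)
Δp = p'−p = (0.5110,-0.4045); α = Δx/Fx = (511/1000) / (511/50) = 1/20
check: Δy/Fy = (-809/2000) / (-809/100) = 1/20 ✓

α = 1/20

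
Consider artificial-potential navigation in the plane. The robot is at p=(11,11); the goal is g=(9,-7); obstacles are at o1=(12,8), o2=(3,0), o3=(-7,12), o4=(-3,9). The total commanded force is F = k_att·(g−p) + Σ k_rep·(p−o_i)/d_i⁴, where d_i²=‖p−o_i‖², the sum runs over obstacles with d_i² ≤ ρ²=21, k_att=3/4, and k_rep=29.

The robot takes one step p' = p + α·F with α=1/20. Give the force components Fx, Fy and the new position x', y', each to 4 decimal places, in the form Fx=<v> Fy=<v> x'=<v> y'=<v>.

F_att = 3/4·(g−p) = 3/4·(-2,-18) = (-1.5000,-13.5000)
o1: d²=10 ≤ ρ²=21; F_rep = 29·(-1,3)/10² = (-0.2900,0.8700)
o2: d²=185 > ρ²=21 → inactive
o3: d²=325 > ρ²=21 → inactive
o4: d²=200 > ρ²=21 → inactive
F = F_att + ΣF_rep = (-1.7900,-12.6300)
p' = p + 1/20·F = (10.9105,10.3685)

Fx=-1.7900 Fy=-12.6300 x'=10.9105 y'=10.3685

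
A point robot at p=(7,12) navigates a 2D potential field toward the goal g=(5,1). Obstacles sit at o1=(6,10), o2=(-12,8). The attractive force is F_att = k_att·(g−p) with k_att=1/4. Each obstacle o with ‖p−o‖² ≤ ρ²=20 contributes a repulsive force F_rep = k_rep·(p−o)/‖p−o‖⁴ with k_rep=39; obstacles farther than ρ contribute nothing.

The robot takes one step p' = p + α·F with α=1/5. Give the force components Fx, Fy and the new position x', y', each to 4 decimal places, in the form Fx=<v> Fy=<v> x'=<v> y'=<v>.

F_att = 1/4·(g−p) = 1/4·(-2,-11) = (-0.5000,-2.7500)
o1: d²=5 ≤ ρ²=20; F_rep = 39·(1,2)/5² = (1.5600,3.1200)
o2: d²=377 > ρ²=20 → inactive
F = F_att + ΣF_rep = (1.0600,0.3700)
p' = p + 1/5·F = (7.2120,12.0740)

Fx=1.0600 Fy=0.3700 x'=7.2120 y'=12.0740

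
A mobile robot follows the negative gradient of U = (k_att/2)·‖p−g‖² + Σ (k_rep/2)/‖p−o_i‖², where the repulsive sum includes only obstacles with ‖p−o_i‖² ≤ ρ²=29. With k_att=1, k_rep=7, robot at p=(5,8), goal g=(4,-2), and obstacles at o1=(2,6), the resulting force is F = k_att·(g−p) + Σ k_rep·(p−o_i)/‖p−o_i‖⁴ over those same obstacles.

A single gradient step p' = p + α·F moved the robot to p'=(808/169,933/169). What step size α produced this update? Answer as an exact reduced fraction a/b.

α = 1/4

F_att = 1·(g−p) = 1·(-1,-10) = (-1.0000,-10.0000)
o1: d²=13 ≤ ρ²=29; F_rep = 7·(3,2)/13² = (0.1243,0.0828)
F = F_att + ΣF_rep = (-0.8757,-9.9172)
Δp = p'−p = (-0.2189,-2.4793); α = Δx/Fx = (-37/169) / (-148/169) = 1/4
check: Δy/Fy = (-419/169) / (-1676/169) = 1/4 ✓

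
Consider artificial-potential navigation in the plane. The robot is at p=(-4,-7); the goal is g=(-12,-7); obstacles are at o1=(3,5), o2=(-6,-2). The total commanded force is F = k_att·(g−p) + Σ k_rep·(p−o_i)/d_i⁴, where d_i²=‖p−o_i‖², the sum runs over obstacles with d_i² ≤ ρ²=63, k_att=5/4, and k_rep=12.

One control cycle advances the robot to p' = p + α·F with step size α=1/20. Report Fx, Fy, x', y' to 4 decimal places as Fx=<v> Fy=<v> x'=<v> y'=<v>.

F_att = 5/4·(g−p) = 5/4·(-8,0) = (-10.0000,0.0000)
o1: d²=193 > ρ²=63 → inactive
o2: d²=29 ≤ ρ²=63; F_rep = 12·(2,-5)/29² = (0.0285,-0.0713)
F = F_att + ΣF_rep = (-9.9715,-0.0713)
p' = p + 1/20·F = (-4.4986,-7.0036)

Fx=-9.9715 Fy=-0.0713 x'=-4.4986 y'=-7.0036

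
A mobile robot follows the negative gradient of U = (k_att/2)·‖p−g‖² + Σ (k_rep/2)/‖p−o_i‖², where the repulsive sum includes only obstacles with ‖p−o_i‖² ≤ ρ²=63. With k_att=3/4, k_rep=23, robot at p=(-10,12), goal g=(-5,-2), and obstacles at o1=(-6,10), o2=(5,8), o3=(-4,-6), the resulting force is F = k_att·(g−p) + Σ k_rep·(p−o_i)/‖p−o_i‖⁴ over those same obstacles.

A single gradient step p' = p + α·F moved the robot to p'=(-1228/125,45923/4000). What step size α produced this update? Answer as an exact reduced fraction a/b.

α = 1/20

F_att = 3/4·(g−p) = 3/4·(5,-14) = (3.7500,-10.5000)
o1: d²=20 ≤ ρ²=63; F_rep = 23·(-4,2)/20² = (-0.2300,0.1150)
o2: d²=241 > ρ²=63 → inactive
o3: d²=360 > ρ²=63 → inactive
F = F_att + ΣF_rep = (3.5200,-10.3850)
Δp = p'−p = (0.1760,-0.5192); α = Δx/Fx = (22/125) / (88/25) = 1/20
check: Δy/Fy = (-2077/4000) / (-2077/200) = 1/20 ✓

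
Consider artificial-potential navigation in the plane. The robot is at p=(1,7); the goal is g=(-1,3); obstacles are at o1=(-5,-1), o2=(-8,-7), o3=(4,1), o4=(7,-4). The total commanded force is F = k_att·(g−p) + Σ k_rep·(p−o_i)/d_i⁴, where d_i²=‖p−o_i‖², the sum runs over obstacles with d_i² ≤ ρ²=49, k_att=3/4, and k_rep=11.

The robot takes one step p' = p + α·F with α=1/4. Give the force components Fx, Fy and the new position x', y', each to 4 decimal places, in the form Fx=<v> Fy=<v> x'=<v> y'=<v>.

Fx=-1.5163 Fy=-2.9674 x'=0.6209 y'=6.2581

F_att = 3/4·(g−p) = 3/4·(-2,-4) = (-1.5000,-3.0000)
o1: d²=100 > ρ²=49 → inactive
o2: d²=277 > ρ²=49 → inactive
o3: d²=45 ≤ ρ²=49; F_rep = 11·(-3,6)/45² = (-0.0163,0.0326)
o4: d²=157 > ρ²=49 → inactive
F = F_att + ΣF_rep = (-1.5163,-2.9674)
p' = p + 1/4·F = (0.6209,6.2581)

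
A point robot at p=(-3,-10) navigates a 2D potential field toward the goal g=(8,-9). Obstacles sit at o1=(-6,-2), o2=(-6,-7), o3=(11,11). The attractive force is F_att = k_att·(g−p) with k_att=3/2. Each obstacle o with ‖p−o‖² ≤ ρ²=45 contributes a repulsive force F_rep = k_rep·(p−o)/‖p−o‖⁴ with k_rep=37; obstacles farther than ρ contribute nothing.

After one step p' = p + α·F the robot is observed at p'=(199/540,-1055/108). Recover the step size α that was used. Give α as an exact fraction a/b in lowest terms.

F_att = 3/2·(g−p) = 3/2·(11,1) = (16.5000,1.5000)
o1: d²=73 > ρ²=45 → inactive
o2: d²=18 ≤ ρ²=45; F_rep = 37·(3,-3)/18² = (0.3426,-0.3426)
o3: d²=637 > ρ²=45 → inactive
F = F_att + ΣF_rep = (16.8426,1.1574)
Δp = p'−p = (3.3685,0.2315); α = Δx/Fx = (1819/540) / (1819/108) = 1/5
check: Δy/Fy = (25/108) / (125/108) = 1/5 ✓

α = 1/5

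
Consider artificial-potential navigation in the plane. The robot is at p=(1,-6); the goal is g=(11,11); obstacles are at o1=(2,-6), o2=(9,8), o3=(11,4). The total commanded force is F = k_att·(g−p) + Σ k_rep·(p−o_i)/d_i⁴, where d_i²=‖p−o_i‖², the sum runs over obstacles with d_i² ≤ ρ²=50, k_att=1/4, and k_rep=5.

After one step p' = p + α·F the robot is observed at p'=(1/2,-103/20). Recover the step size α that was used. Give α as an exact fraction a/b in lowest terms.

α = 1/5

F_att = 1/4·(g−p) = 1/4·(10,17) = (2.5000,4.2500)
o1: d²=1 ≤ ρ²=50; F_rep = 5·(-1,0)/1² = (-5.0000,0.0000)
o2: d²=260 > ρ²=50 → inactive
o3: d²=200 > ρ²=50 → inactive
F = F_att + ΣF_rep = (-2.5000,4.2500)
Δp = p'−p = (-0.5000,0.8500); α = Δx/Fx = (-1/2) / (-5/2) = 1/5
check: Δy/Fy = (17/20) / (17/4) = 1/5 ✓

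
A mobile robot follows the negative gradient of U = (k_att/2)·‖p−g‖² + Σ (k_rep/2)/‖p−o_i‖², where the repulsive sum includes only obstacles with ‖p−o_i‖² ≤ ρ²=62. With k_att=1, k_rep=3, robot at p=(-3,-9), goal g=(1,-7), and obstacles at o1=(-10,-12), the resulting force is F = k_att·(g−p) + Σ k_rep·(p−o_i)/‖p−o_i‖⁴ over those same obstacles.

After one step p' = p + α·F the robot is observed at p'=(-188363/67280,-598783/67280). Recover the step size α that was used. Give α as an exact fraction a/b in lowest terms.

α = 1/20

F_att = 1·(g−p) = 1·(4,2) = (4.0000,2.0000)
o1: d²=58 ≤ ρ²=62; F_rep = 3·(7,3)/58² = (0.0062,0.0027)
F = F_att + ΣF_rep = (4.0062,2.0027)
Δp = p'−p = (0.2003,0.1001); α = Δx/Fx = (13477/67280) / (13477/3364) = 1/20
check: Δy/Fy = (6737/67280) / (6737/3364) = 1/20 ✓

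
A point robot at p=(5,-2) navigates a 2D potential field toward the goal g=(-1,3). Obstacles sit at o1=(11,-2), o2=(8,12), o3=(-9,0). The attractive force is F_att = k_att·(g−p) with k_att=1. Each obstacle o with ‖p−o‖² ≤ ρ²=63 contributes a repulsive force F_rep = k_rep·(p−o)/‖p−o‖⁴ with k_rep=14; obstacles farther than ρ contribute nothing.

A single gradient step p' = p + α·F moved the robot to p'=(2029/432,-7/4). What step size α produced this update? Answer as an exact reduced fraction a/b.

F_att = 1·(g−p) = 1·(-6,5) = (-6.0000,5.0000)
o1: d²=36 ≤ ρ²=63; F_rep = 14·(-6,0)/36² = (-0.0648,0.0000)
o2: d²=205 > ρ²=63 → inactive
o3: d²=200 > ρ²=63 → inactive
F = F_att + ΣF_rep = (-6.0648,5.0000)
Δp = p'−p = (-0.3032,0.2500); α = Δx/Fx = (-131/432) / (-655/108) = 1/20
check: Δy/Fy = (1/4) / (5) = 1/20 ✓

α = 1/20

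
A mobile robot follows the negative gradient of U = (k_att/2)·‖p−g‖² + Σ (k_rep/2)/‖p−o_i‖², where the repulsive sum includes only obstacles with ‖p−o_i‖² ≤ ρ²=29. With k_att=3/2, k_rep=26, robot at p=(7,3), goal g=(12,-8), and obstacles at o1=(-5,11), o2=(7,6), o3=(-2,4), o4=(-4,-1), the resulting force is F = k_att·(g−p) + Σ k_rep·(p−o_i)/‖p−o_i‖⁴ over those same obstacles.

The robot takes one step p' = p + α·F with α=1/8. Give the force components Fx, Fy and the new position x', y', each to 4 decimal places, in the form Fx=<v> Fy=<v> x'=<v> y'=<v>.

Fx=7.5000 Fy=-17.4630 x'=7.9375 y'=0.8171

F_att = 3/2·(g−p) = 3/2·(5,-11) = (7.5000,-16.5000)
o1: d²=208 > ρ²=29 → inactive
o2: d²=9 ≤ ρ²=29; F_rep = 26·(0,-3)/9² = (0.0000,-0.9630)
o3: d²=82 > ρ²=29 → inactive
o4: d²=137 > ρ²=29 → inactive
F = F_att + ΣF_rep = (7.5000,-17.4630)
p' = p + 1/8·F = (7.9375,0.8171)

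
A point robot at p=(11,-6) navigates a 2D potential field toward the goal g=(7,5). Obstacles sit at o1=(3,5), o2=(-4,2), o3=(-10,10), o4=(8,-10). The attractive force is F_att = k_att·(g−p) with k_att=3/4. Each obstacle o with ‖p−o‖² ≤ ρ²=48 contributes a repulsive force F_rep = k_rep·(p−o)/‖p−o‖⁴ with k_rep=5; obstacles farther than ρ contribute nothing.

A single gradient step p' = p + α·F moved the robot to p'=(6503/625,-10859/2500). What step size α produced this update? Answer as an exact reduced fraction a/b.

F_att = 3/4·(g−p) = 3/4·(-4,11) = (-3.0000,8.2500)
o1: d²=185 > ρ²=48 → inactive
o2: d²=289 > ρ²=48 → inactive
o3: d²=697 > ρ²=48 → inactive
o4: d²=25 ≤ ρ²=48; F_rep = 5·(3,4)/25² = (0.0240,0.0320)
F = F_att + ΣF_rep = (-2.9760,8.2820)
Δp = p'−p = (-0.5952,1.6564); α = Δx/Fx = (-372/625) / (-372/125) = 1/5
check: Δy/Fy = (4141/2500) / (4141/500) = 1/5 ✓

α = 1/5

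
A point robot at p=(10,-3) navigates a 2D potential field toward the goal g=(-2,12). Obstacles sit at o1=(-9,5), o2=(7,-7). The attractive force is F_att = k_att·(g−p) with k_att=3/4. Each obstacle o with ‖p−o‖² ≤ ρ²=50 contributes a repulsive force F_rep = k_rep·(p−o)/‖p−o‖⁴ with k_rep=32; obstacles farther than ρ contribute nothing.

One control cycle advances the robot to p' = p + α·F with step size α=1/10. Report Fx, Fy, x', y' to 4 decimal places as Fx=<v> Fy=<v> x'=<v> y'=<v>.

F_att = 3/4·(g−p) = 3/4·(-12,15) = (-9.0000,11.2500)
o1: d²=425 > ρ²=50 → inactive
o2: d²=25 ≤ ρ²=50; F_rep = 32·(3,4)/25² = (0.1536,0.2048)
F = F_att + ΣF_rep = (-8.8464,11.4548)
p' = p + 1/10·F = (9.1154,-1.8545)

Fx=-8.8464 Fy=11.4548 x'=9.1154 y'=-1.8545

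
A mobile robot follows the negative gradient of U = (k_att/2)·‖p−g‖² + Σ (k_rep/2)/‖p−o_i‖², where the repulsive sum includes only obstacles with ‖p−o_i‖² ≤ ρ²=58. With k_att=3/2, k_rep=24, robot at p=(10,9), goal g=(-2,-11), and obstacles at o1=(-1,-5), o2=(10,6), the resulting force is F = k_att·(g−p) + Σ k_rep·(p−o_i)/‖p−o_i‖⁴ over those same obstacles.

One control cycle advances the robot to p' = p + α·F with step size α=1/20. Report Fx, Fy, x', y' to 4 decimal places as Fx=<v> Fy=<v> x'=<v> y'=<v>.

F_att = 3/2·(g−p) = 3/2·(-12,-20) = (-18.0000,-30.0000)
o1: d²=317 > ρ²=58 → inactive
o2: d²=9 ≤ ρ²=58; F_rep = 24·(0,3)/9² = (0.0000,0.8889)
F = F_att + ΣF_rep = (-18.0000,-29.1111)
p' = p + 1/20·F = (9.1000,7.5444)

Fx=-18.0000 Fy=-29.1111 x'=9.1000 y'=7.5444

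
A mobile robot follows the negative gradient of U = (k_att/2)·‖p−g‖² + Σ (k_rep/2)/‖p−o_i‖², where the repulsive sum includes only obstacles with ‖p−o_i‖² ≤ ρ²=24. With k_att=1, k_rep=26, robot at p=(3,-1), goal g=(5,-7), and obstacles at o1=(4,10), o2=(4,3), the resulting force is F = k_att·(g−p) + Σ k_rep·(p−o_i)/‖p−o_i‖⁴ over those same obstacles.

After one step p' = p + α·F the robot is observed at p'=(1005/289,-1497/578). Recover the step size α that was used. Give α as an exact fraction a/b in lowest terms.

F_att = 1·(g−p) = 1·(2,-6) = (2.0000,-6.0000)
o1: d²=122 > ρ²=24 → inactive
o2: d²=17 ≤ ρ²=24; F_rep = 26·(-1,-4)/17² = (-0.0900,-0.3599)
F = F_att + ΣF_rep = (1.9100,-6.3599)
Δp = p'−p = (0.4775,-1.5900); α = Δx/Fx = (138/289) / (552/289) = 1/4
check: Δy/Fy = (-919/578) / (-1838/289) = 1/4 ✓

α = 1/4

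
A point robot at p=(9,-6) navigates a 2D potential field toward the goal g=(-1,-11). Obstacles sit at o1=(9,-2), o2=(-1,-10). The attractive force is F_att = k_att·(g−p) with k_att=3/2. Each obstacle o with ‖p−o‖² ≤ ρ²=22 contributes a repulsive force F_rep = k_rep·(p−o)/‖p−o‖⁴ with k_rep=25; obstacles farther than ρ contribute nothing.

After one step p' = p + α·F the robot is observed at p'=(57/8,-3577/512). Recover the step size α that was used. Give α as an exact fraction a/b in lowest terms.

α = 1/8

F_att = 3/2·(g−p) = 3/2·(-10,-5) = (-15.0000,-7.5000)
o1: d²=16 ≤ ρ²=22; F_rep = 25·(0,-4)/16² = (0.0000,-0.3906)
o2: d²=116 > ρ²=22 → inactive
F = F_att + ΣF_rep = (-15.0000,-7.8906)
Δp = p'−p = (-1.8750,-0.9863); α = Δx/Fx = (-15/8) / (-15) = 1/8
check: Δy/Fy = (-505/512) / (-505/64) = 1/8 ✓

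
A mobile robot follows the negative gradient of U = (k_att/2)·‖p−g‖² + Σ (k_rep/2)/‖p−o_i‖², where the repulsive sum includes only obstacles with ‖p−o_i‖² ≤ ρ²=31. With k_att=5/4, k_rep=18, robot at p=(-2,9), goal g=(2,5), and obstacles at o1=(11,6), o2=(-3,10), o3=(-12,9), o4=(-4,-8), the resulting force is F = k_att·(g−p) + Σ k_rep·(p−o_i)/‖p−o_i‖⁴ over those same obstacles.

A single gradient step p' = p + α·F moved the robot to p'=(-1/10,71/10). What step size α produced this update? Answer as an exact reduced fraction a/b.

F_att = 5/4·(g−p) = 5/4·(4,-4) = (5.0000,-5.0000)
o1: d²=178 > ρ²=31 → inactive
o2: d²=2 ≤ ρ²=31; F_rep = 18·(1,-1)/2² = (4.5000,-4.5000)
o3: d²=100 > ρ²=31 → inactive
o4: d²=293 > ρ²=31 → inactive
F = F_att + ΣF_rep = (9.5000,-9.5000)
Δp = p'−p = (1.9000,-1.9000); α = Δx/Fx = (19/10) / (19/2) = 1/5
check: Δy/Fy = (-19/10) / (-19/2) = 1/5 ✓

α = 1/5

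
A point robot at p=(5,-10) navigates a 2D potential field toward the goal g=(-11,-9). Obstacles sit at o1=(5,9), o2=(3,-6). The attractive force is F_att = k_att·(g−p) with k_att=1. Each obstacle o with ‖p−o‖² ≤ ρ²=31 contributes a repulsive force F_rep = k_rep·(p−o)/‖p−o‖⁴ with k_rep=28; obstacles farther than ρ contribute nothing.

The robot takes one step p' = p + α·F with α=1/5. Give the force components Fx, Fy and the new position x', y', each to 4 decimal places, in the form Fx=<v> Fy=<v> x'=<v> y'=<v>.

F_att = 1·(g−p) = 1·(-16,1) = (-16.0000,1.0000)
o1: d²=361 > ρ²=31 → inactive
o2: d²=20 ≤ ρ²=31; F_rep = 28·(2,-4)/20² = (0.1400,-0.2800)
F = F_att + ΣF_rep = (-15.8600,0.7200)
p' = p + 1/5·F = (1.8280,-9.8560)

Fx=-15.8600 Fy=0.7200 x'=1.8280 y'=-9.8560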